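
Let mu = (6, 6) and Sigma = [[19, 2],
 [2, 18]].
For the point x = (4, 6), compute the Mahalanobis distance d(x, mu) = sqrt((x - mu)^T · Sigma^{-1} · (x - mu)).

Step 1 — centre the observation: (x - mu) = (-2, 0).

Step 2 — invert Sigma. det(Sigma) = 19·18 - (2)² = 338.
  Sigma^{-1} = (1/det) · [[d, -b], [-b, a]] = [[0.0533, -0.0059],
 [-0.0059, 0.0562]].

Step 3 — form the quadratic (x - mu)^T · Sigma^{-1} · (x - mu):
  Sigma^{-1} · (x - mu) = (-0.1065, 0.0118).
  (x - mu)^T · [Sigma^{-1} · (x - mu)] = (-2)·(-0.1065) + (0)·(0.0118) = 0.213.

Step 4 — take square root: d = √(0.213) ≈ 0.4615.

d(x, mu) = √(0.213) ≈ 0.4615


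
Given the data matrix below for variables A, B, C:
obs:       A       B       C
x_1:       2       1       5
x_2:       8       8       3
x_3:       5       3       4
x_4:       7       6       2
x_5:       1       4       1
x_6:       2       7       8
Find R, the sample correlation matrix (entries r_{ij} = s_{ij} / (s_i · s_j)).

Step 1 — column means:
  mean(A) = (2 + 8 + 5 + 7 + 1 + 2) / 6 = 25/6 = 4.1667
  mean(B) = (1 + 8 + 3 + 6 + 4 + 7) / 6 = 29/6 = 4.8333
  mean(C) = (5 + 3 + 4 + 2 + 1 + 8) / 6 = 23/6 = 3.8333

Step 2 — sample variances and covariances s[i,j] = (1/(n-1)) · Σ_k (x_{k,i} - mean_i) · (x_{k,j} - mean_j), with n-1 = 5:
  s[A,A] = ((-2.1667)·(-2.1667) + (3.8333)·(3.8333) + (0.8333)·(0.8333) + (2.8333)·(2.8333) + (-3.1667)·(-3.1667) + (-2.1667)·(-2.1667)) / 5 = 42.8333/5 = 8.5667
  s[A,B] = ((-2.1667)·(-3.8333) + (3.8333)·(3.1667) + (0.8333)·(-1.8333) + (2.8333)·(1.1667) + (-3.1667)·(-0.8333) + (-2.1667)·(2.1667)) / 5 = 20.1667/5 = 4.0333
  s[A,C] = ((-2.1667)·(1.1667) + (3.8333)·(-0.8333) + (0.8333)·(0.1667) + (2.8333)·(-1.8333) + (-3.1667)·(-2.8333) + (-2.1667)·(4.1667)) / 5 = -10.8333/5 = -2.1667
  s[B,B] = ((-3.8333)·(-3.8333) + (3.1667)·(3.1667) + (-1.8333)·(-1.8333) + (1.1667)·(1.1667) + (-0.8333)·(-0.8333) + (2.1667)·(2.1667)) / 5 = 34.8333/5 = 6.9667
  s[B,C] = ((-3.8333)·(1.1667) + (3.1667)·(-0.8333) + (-1.8333)·(0.1667) + (1.1667)·(-1.8333) + (-0.8333)·(-2.8333) + (2.1667)·(4.1667)) / 5 = 1.8333/5 = 0.3667
  s[C,C] = ((1.1667)·(1.1667) + (-0.8333)·(-0.8333) + (0.1667)·(0.1667) + (-1.8333)·(-1.8333) + (-2.8333)·(-2.8333) + (4.1667)·(4.1667)) / 5 = 30.8333/5 = 6.1667
  Sample standard deviations s_i = √(s[i,i]):
  s(A) = √(8.5667) = 2.9269
  s(B) = √(6.9667) = 2.6394
  s(C) = √(6.1667) = 2.4833

Step 3 — r_{ij} = s_{ij} / (s_i · s_j):
  r[A,A] = 1 (diagonal).
  r[A,B] = 4.0333 / (2.9269 · 2.6394) = 4.0333 / 7.7254 = 0.5221
  r[A,C] = -2.1667 / (2.9269 · 2.4833) = -2.1667 / 7.2683 = -0.2981
  r[B,B] = 1 (diagonal).
  r[B,C] = 0.3667 / (2.6394 · 2.4833) = 0.3667 / 6.5545 = 0.0559
  r[C,C] = 1 (diagonal).

R is symmetric with unit diagonal. Assembling:

R = [[1, 0.5221, -0.2981],
 [0.5221, 1, 0.0559],
 [-0.2981, 0.0559, 1]]


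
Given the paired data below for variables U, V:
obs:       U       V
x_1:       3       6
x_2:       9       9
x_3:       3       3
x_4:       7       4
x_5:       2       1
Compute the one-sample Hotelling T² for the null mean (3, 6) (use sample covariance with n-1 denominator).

Step 1 — sample mean vector:
  mean(U) = (3 + 9 + 3 + 7 + 2) / 5 = 24/5 = 4.8
  mean(V) = (6 + 9 + 3 + 4 + 1) / 5 = 23/5 = 4.6
  x̄ = (4.8, 4.6),  deviation x̄ - mu_0 = (4.8, 4.6) - (3, 6) = (1.8, -1.4).

Step 2 — sample covariance matrix, S[i,j] = (1/(n-1)) · Σ_k (x_{k,i} - mean_i) · (x_{k,j} - mean_j), divisor n-1 = 4:
  S[U,U] = ((-1.8)·(-1.8) + (4.2)·(4.2) + (-1.8)·(-1.8) + (2.2)·(2.2) + (-2.8)·(-2.8)) / 4 = 36.8/4 = 9.2
  S[U,V] = ((-1.8)·(1.4) + (4.2)·(4.4) + (-1.8)·(-1.6) + (2.2)·(-0.6) + (-2.8)·(-3.6)) / 4 = 27.6/4 = 6.9
  S[V,V] = ((1.4)·(1.4) + (4.4)·(4.4) + (-1.6)·(-1.6) + (-0.6)·(-0.6) + (-3.6)·(-3.6)) / 4 = 37.2/4 = 9.3
  S = [[9.2, 6.9],
 [6.9, 9.3]].

Step 3 — invert S. det(S) = 9.2·9.3 - (6.9)² = 37.95.
  S^{-1} = (1/det) · [[d, -b], [-b, a]] = [[0.2451, -0.1818],
 [-0.1818, 0.2424]].

Step 4 — quadratic form (x̄ - mu_0)^T · S^{-1} · (x̄ - mu_0):
  S^{-1} · (x̄ - mu_0) = (0.6957, -0.6667),
  (x̄ - mu_0)^T · [...] = (1.8)·(0.6957) + (-1.4)·(-0.6667) = 2.1855.

Step 5 — scale by n: T² = 5 · 2.1855 = 10.9275.

T² ≈ 10.9275


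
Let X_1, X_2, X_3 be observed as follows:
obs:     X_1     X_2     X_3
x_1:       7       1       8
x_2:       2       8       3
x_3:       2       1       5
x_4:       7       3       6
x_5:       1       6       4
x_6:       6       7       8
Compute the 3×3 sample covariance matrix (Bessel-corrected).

Step 1 — column means:
  mean(X_1) = (7 + 2 + 2 + 7 + 1 + 6) / 6 = 25/6 = 4.1667
  mean(X_2) = (1 + 8 + 1 + 3 + 6 + 7) / 6 = 26/6 = 4.3333
  mean(X_3) = (8 + 3 + 5 + 6 + 4 + 8) / 6 = 34/6 = 5.6667

Step 2 — sample covariance S[i,j] = (1/(n-1)) · Σ_k (x_{k,i} - mean_i) · (x_{k,j} - mean_j), with n-1 = 5.
  S[X_1,X_1] = ((2.8333)·(2.8333) + (-2.1667)·(-2.1667) + (-2.1667)·(-2.1667) + (2.8333)·(2.8333) + (-3.1667)·(-3.1667) + (1.8333)·(1.8333)) / 5 = 38.8333/5 = 7.7667
  S[X_1,X_2] = ((2.8333)·(-3.3333) + (-2.1667)·(3.6667) + (-2.1667)·(-3.3333) + (2.8333)·(-1.3333) + (-3.1667)·(1.6667) + (1.8333)·(2.6667)) / 5 = -14.3333/5 = -2.8667
  S[X_1,X_3] = ((2.8333)·(2.3333) + (-2.1667)·(-2.6667) + (-2.1667)·(-0.6667) + (2.8333)·(0.3333) + (-3.1667)·(-1.6667) + (1.8333)·(2.3333)) / 5 = 24.3333/5 = 4.8667
  S[X_2,X_2] = ((-3.3333)·(-3.3333) + (3.6667)·(3.6667) + (-3.3333)·(-3.3333) + (-1.3333)·(-1.3333) + (1.6667)·(1.6667) + (2.6667)·(2.6667)) / 5 = 47.3333/5 = 9.4667
  S[X_2,X_3] = ((-3.3333)·(2.3333) + (3.6667)·(-2.6667) + (-3.3333)·(-0.6667) + (-1.3333)·(0.3333) + (1.6667)·(-1.6667) + (2.6667)·(2.3333)) / 5 = -12.3333/5 = -2.4667
  S[X_3,X_3] = ((2.3333)·(2.3333) + (-2.6667)·(-2.6667) + (-0.6667)·(-0.6667) + (0.3333)·(0.3333) + (-1.6667)·(-1.6667) + (2.3333)·(2.3333)) / 5 = 21.3333/5 = 4.2667

S is symmetric (S[j,i] = S[i,j]). Assembling:

S = [[7.7667, -2.8667, 4.8667],
 [-2.8667, 9.4667, -2.4667],
 [4.8667, -2.4667, 4.2667]]


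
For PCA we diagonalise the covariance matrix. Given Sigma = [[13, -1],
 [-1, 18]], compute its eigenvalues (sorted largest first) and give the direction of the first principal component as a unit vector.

Step 1 — characteristic polynomial of 2×2 Sigma:
  det(Sigma - λI) = λ² - trace · λ + det = 0.
  trace = 13 + 18 = 31, det = 13·18 - (-1)² = 233.
Step 2 — discriminant:
  Δ = trace² - 4·det = 961 - 932 = 29.
Step 3 — eigenvalues:
  λ = (trace ± √Δ)/2 = (31 ± 5.3852)/2,
  λ_1 = 18.1926,  λ_2 = 12.8074.

Step 4 — unit eigenvector for λ_1: solve (Sigma - λ_1 I)v = 0. First row:
  (13 - 18.1926)·v_x + (-1)·v_y = 0, i.e. (-5.1926)·v_x + (-1)·v_y = 0,
  so v ∝ (b, λ_1 - a) = (-1, 5.1926); multiply by -1 so the first entry is positive: u = (1, -5.1926).
  ||u|| = √((1)² + (-5.1926)²) = √(27.9629) ≈ 5.288,
  v_1 = u/||u|| ≈ (0.1891, -0.982) (||v_1|| = 1).

λ_1 = 18.1926,  λ_2 = 12.8074;  v_1 ≈ (0.1891, -0.982)


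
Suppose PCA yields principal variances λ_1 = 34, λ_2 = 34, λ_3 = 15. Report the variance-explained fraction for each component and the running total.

Step 1 — total variance = trace(Sigma) = Σ λ_i = 34 + 34 + 15 = 83.

Step 2 — fraction explained by component i = λ_i / Σ λ:
  PC1: 34/83 = 0.4096
  PC2: 34/83 = 0.4096
  PC3: 15/83 = 0.1807

Step 3 — cumulative fraction after k components = (λ_1 + ... + λ_k) / Σ λ:
  k = 1: 34/83 = 0.4096
  k = 2: (34 + 34)/83 = 68/83 = 0.8193
  k = 3: (34 + 34 + 15)/83 = 83/83 = 1

Summary (fraction, with percent):

explained: PC1 0.4096 (40.96%), PC2 0.4096 (40.96%), PC3 0.1807 (18.07%);  cumulative: 0.4096, 0.8193, 1


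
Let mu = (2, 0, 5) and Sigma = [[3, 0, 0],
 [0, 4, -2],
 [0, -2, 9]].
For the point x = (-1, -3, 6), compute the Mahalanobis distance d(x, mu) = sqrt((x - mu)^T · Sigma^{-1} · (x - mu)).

Step 1 — centre the observation: (x - mu) = (-3, -3, 1).

Step 2 — invert Sigma (cofactor / det for 3×3, or solve directly):
  Sigma^{-1} = [[0.3333, 0, 0],
 [0, 0.2812, 0.0625],
 [0, 0.0625, 0.125]].

Step 3 — form the quadratic (x - mu)^T · Sigma^{-1} · (x - mu):
  Sigma^{-1} · (x - mu) = (-1, -0.7812, -0.0625).
  (x - mu)^T · [Sigma^{-1} · (x - mu)] = (-3)·(-1) + (-3)·(-0.7812) + (1)·(-0.0625) = 5.2812.

Step 4 — take square root: d = √(5.2812) ≈ 2.2981.

d(x, mu) = √(5.2812) ≈ 2.2981


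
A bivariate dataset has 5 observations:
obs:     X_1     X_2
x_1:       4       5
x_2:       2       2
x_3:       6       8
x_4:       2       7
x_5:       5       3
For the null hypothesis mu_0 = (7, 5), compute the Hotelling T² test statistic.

Step 1 — sample mean vector:
  mean(X_1) = (4 + 2 + 6 + 2 + 5) / 5 = 19/5 = 3.8
  mean(X_2) = (5 + 2 + 8 + 7 + 3) / 5 = 25/5 = 5
  x̄ = (3.8, 5),  deviation x̄ - mu_0 = (3.8, 5) - (7, 5) = (-3.2, 0).

Step 2 — sample covariance matrix, S[i,j] = (1/(n-1)) · Σ_k (x_{k,i} - mean_i) · (x_{k,j} - mean_j), divisor n-1 = 4:
  S[X_1,X_1] = ((0.2)·(0.2) + (-1.8)·(-1.8) + (2.2)·(2.2) + (-1.8)·(-1.8) + (1.2)·(1.2)) / 4 = 12.8/4 = 3.2
  S[X_1,X_2] = ((0.2)·(0) + (-1.8)·(-3) + (2.2)·(3) + (-1.8)·(2) + (1.2)·(-2)) / 4 = 6/4 = 1.5
  S[X_2,X_2] = ((0)·(0) + (-3)·(-3) + (3)·(3) + (2)·(2) + (-2)·(-2)) / 4 = 26/4 = 6.5
  S = [[3.2, 1.5],
 [1.5, 6.5]].

Step 3 — invert S. det(S) = 3.2·6.5 - (1.5)² = 18.55.
  S^{-1} = (1/det) · [[d, -b], [-b, a]] = [[0.3504, -0.0809],
 [-0.0809, 0.1725]].

Step 4 — quadratic form (x̄ - mu_0)^T · S^{-1} · (x̄ - mu_0):
  S^{-1} · (x̄ - mu_0) = (-1.1213, 0.2588),
  (x̄ - mu_0)^T · [...] = (-3.2)·(-1.1213) + (0)·(0.2588) = 3.5881.

Step 5 — scale by n: T² = 5 · 3.5881 = 17.9407.

T² ≈ 17.9407


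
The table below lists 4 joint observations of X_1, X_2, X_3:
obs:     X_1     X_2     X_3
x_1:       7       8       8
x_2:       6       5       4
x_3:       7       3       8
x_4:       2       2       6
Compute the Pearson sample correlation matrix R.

Step 1 — column means:
  mean(X_1) = (7 + 6 + 7 + 2) / 4 = 22/4 = 5.5
  mean(X_2) = (8 + 5 + 3 + 2) / 4 = 18/4 = 4.5
  mean(X_3) = (8 + 4 + 8 + 6) / 4 = 26/4 = 6.5

Step 2 — sample variances and covariances s[i,j] = (1/(n-1)) · Σ_k (x_{k,i} - mean_i) · (x_{k,j} - mean_j), with n-1 = 3:
  s[X_1,X_1] = ((1.5)·(1.5) + (0.5)·(0.5) + (1.5)·(1.5) + (-3.5)·(-3.5)) / 3 = 17/3 = 5.6667
  s[X_1,X_2] = ((1.5)·(3.5) + (0.5)·(0.5) + (1.5)·(-1.5) + (-3.5)·(-2.5)) / 3 = 12/3 = 4
  s[X_1,X_3] = ((1.5)·(1.5) + (0.5)·(-2.5) + (1.5)·(1.5) + (-3.5)·(-0.5)) / 3 = 5/3 = 1.6667
  s[X_2,X_2] = ((3.5)·(3.5) + (0.5)·(0.5) + (-1.5)·(-1.5) + (-2.5)·(-2.5)) / 3 = 21/3 = 7
  s[X_2,X_3] = ((3.5)·(1.5) + (0.5)·(-2.5) + (-1.5)·(1.5) + (-2.5)·(-0.5)) / 3 = 3/3 = 1
  s[X_3,X_3] = ((1.5)·(1.5) + (-2.5)·(-2.5) + (1.5)·(1.5) + (-0.5)·(-0.5)) / 3 = 11/3 = 3.6667
  Sample standard deviations s_i = √(s[i,i]):
  s(X_1) = √(5.6667) = 2.3805
  s(X_2) = √(7) = 2.6458
  s(X_3) = √(3.6667) = 1.9149

Step 3 — r_{ij} = s_{ij} / (s_i · s_j):
  r[X_1,X_1] = 1 (diagonal).
  r[X_1,X_2] = 4 / (2.3805 · 2.6458) = 4 / 6.2981 = 0.6351
  r[X_1,X_3] = 1.6667 / (2.3805 · 1.9149) = 1.6667 / 4.5583 = 0.3656
  r[X_2,X_2] = 1 (diagonal).
  r[X_2,X_3] = 1 / (2.6458 · 1.9149) = 1 / 5.0662 = 0.1974
  r[X_3,X_3] = 1 (diagonal).

R is symmetric with unit diagonal. Assembling:

R = [[1, 0.6351, 0.3656],
 [0.6351, 1, 0.1974],
 [0.3656, 0.1974, 1]]


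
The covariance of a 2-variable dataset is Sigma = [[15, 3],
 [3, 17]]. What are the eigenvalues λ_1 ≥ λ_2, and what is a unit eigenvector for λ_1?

Step 1 — characteristic polynomial of 2×2 Sigma:
  det(Sigma - λI) = λ² - trace · λ + det = 0.
  trace = 15 + 17 = 32, det = 15·17 - (3)² = 246.
Step 2 — discriminant:
  Δ = trace² - 4·det = 1024 - 984 = 40.
Step 3 — eigenvalues:
  λ = (trace ± √Δ)/2 = (32 ± 6.3246)/2,
  λ_1 = 19.1623,  λ_2 = 12.8377.

Step 4 — unit eigenvector for λ_1: solve (Sigma - λ_1 I)v = 0. First row:
  (15 - 19.1623)·v_x + (3)·v_y = 0, i.e. (-4.1623)·v_x + (3)·v_y = 0,
  so v ∝ (b, λ_1 - a) = (3, 4.1623) = u.
  ||u|| = √((3)² + (4.1623)²) = √(26.3246) ≈ 5.1307,
  v_1 = u/||u|| ≈ (0.5847, 0.8112) (||v_1|| = 1).

λ_1 = 19.1623,  λ_2 = 12.8377;  v_1 ≈ (0.5847, 0.8112)


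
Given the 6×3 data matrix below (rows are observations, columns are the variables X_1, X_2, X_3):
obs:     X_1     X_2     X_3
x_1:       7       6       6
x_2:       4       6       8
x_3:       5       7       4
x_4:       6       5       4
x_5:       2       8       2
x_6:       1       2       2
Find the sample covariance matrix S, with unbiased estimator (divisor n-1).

Step 1 — column means:
  mean(X_1) = (7 + 4 + 5 + 6 + 2 + 1) / 6 = 25/6 = 4.1667
  mean(X_2) = (6 + 6 + 7 + 5 + 8 + 2) / 6 = 34/6 = 5.6667
  mean(X_3) = (6 + 8 + 4 + 4 + 2 + 2) / 6 = 26/6 = 4.3333

Step 2 — sample covariance S[i,j] = (1/(n-1)) · Σ_k (x_{k,i} - mean_i) · (x_{k,j} - mean_j), with n-1 = 5.
  S[X_1,X_1] = ((2.8333)·(2.8333) + (-0.1667)·(-0.1667) + (0.8333)·(0.8333) + (1.8333)·(1.8333) + (-2.1667)·(-2.1667) + (-3.1667)·(-3.1667)) / 5 = 26.8333/5 = 5.3667
  S[X_1,X_2] = ((2.8333)·(0.3333) + (-0.1667)·(0.3333) + (0.8333)·(1.3333) + (1.8333)·(-0.6667) + (-2.1667)·(2.3333) + (-3.1667)·(-3.6667)) / 5 = 7.3333/5 = 1.4667
  S[X_1,X_3] = ((2.8333)·(1.6667) + (-0.1667)·(3.6667) + (0.8333)·(-0.3333) + (1.8333)·(-0.3333) + (-2.1667)·(-2.3333) + (-3.1667)·(-2.3333)) / 5 = 15.6667/5 = 3.1333
  S[X_2,X_2] = ((0.3333)·(0.3333) + (0.3333)·(0.3333) + (1.3333)·(1.3333) + (-0.6667)·(-0.6667) + (2.3333)·(2.3333) + (-3.6667)·(-3.6667)) / 5 = 21.3333/5 = 4.2667
  S[X_2,X_3] = ((0.3333)·(1.6667) + (0.3333)·(3.6667) + (1.3333)·(-0.3333) + (-0.6667)·(-0.3333) + (2.3333)·(-2.3333) + (-3.6667)·(-2.3333)) / 5 = 4.6667/5 = 0.9333
  S[X_3,X_3] = ((1.6667)·(1.6667) + (3.6667)·(3.6667) + (-0.3333)·(-0.3333) + (-0.3333)·(-0.3333) + (-2.3333)·(-2.3333) + (-2.3333)·(-2.3333)) / 5 = 27.3333/5 = 5.4667

S is symmetric (S[j,i] = S[i,j]). Assembling:

S = [[5.3667, 1.4667, 3.1333],
 [1.4667, 4.2667, 0.9333],
 [3.1333, 0.9333, 5.4667]]


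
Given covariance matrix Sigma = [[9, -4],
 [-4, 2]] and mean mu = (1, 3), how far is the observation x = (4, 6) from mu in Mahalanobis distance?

Step 1 — centre the observation: (x - mu) = (3, 3).

Step 2 — invert Sigma. det(Sigma) = 9·2 - (-4)² = 2.
  Sigma^{-1} = (1/det) · [[d, -b], [-b, a]] = [[1, 2],
 [2, 4.5]].

Step 3 — form the quadratic (x - mu)^T · Sigma^{-1} · (x - mu):
  Sigma^{-1} · (x - mu) = (9, 19.5).
  (x - mu)^T · [Sigma^{-1} · (x - mu)] = (3)·(9) + (3)·(19.5) = 85.5.

Step 4 — take square root: d = √(85.5) ≈ 9.2466.

d(x, mu) = √(85.5) ≈ 9.2466


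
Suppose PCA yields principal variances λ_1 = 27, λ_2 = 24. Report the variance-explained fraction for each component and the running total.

Step 1 — total variance = trace(Sigma) = Σ λ_i = 27 + 24 = 51.

Step 2 — fraction explained by component i = λ_i / Σ λ:
  PC1: 27/51 = 0.5294
  PC2: 24/51 = 0.4706

Step 3 — cumulative fraction after k components = (λ_1 + ... + λ_k) / Σ λ:
  k = 1: 27/51 = 0.5294
  k = 2: (27 + 24)/51 = 51/51 = 1

Summary (fraction, with percent):

explained: PC1 0.5294 (52.94%), PC2 0.4706 (47.06%);  cumulative: 0.5294, 1


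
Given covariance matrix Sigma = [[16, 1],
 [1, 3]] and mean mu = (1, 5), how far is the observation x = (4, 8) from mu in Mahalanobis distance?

Step 1 — centre the observation: (x - mu) = (3, 3).

Step 2 — invert Sigma. det(Sigma) = 16·3 - (1)² = 47.
  Sigma^{-1} = (1/det) · [[d, -b], [-b, a]] = [[0.0638, -0.0213],
 [-0.0213, 0.3404]].

Step 3 — form the quadratic (x - mu)^T · Sigma^{-1} · (x - mu):
  Sigma^{-1} · (x - mu) = (0.1277, 0.9574).
  (x - mu)^T · [Sigma^{-1} · (x - mu)] = (3)·(0.1277) + (3)·(0.9574) = 3.2553.

Step 4 — take square root: d = √(3.2553) ≈ 1.8043.

d(x, mu) = √(3.2553) ≈ 1.8043


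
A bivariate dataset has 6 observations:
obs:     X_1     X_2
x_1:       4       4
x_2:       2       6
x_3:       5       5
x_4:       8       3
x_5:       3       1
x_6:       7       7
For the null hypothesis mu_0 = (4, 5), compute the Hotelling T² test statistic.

Step 1 — sample mean vector:
  mean(X_1) = (4 + 2 + 5 + 8 + 3 + 7) / 6 = 29/6 = 4.8333
  mean(X_2) = (4 + 6 + 5 + 3 + 1 + 7) / 6 = 26/6 = 4.3333
  x̄ = (4.8333, 4.3333),  deviation x̄ - mu_0 = (4.8333, 4.3333) - (4, 5) = (0.8333, -0.6667).

Step 2 — sample covariance matrix, S[i,j] = (1/(n-1)) · Σ_k (x_{k,i} - mean_i) · (x_{k,j} - mean_j), divisor n-1 = 5:
  S[X_1,X_1] = ((-0.8333)·(-0.8333) + (-2.8333)·(-2.8333) + (0.1667)·(0.1667) + (3.1667)·(3.1667) + (-1.8333)·(-1.8333) + (2.1667)·(2.1667)) / 5 = 26.8333/5 = 5.3667
  S[X_1,X_2] = ((-0.8333)·(-0.3333) + (-2.8333)·(1.6667) + (0.1667)·(0.6667) + (3.1667)·(-1.3333) + (-1.8333)·(-3.3333) + (2.1667)·(2.6667)) / 5 = 3.3333/5 = 0.6667
  S[X_2,X_2] = ((-0.3333)·(-0.3333) + (1.6667)·(1.6667) + (0.6667)·(0.6667) + (-1.3333)·(-1.3333) + (-3.3333)·(-3.3333) + (2.6667)·(2.6667)) / 5 = 23.3333/5 = 4.6667
  S = [[5.3667, 0.6667],
 [0.6667, 4.6667]].

Step 3 — invert S. det(S) = 5.3667·4.6667 - (0.6667)² = 24.6.
  S^{-1} = (1/det) · [[d, -b], [-b, a]] = [[0.1897, -0.0271],
 [-0.0271, 0.2182]].

Step 4 — quadratic form (x̄ - mu_0)^T · S^{-1} · (x̄ - mu_0):
  S^{-1} · (x̄ - mu_0) = (0.1762, -0.168),
  (x̄ - mu_0)^T · [...] = (0.8333)·(0.1762) + (-0.6667)·(-0.168) = 0.2588.

Step 5 — scale by n: T² = 6 · 0.2588 = 1.5528.

T² ≈ 1.5528


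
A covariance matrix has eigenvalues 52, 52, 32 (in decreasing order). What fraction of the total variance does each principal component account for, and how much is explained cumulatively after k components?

Step 1 — total variance = trace(Sigma) = Σ λ_i = 52 + 52 + 32 = 136.

Step 2 — fraction explained by component i = λ_i / Σ λ:
  PC1: 52/136 = 0.3824
  PC2: 52/136 = 0.3824
  PC3: 32/136 = 0.2353

Step 3 — cumulative fraction after k components = (λ_1 + ... + λ_k) / Σ λ:
  k = 1: 52/136 = 0.3824
  k = 2: (52 + 52)/136 = 104/136 = 0.7647
  k = 3: (52 + 52 + 32)/136 = 136/136 = 1

Summary (fraction, with percent):

explained: PC1 0.3824 (38.24%), PC2 0.3824 (38.24%), PC3 0.2353 (23.53%);  cumulative: 0.3824, 0.7647, 1


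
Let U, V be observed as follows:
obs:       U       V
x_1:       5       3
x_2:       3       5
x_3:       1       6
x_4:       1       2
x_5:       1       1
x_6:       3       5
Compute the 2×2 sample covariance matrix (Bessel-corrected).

Step 1 — column means:
  mean(U) = (5 + 3 + 1 + 1 + 1 + 3) / 6 = 14/6 = 2.3333
  mean(V) = (3 + 5 + 6 + 2 + 1 + 5) / 6 = 22/6 = 3.6667

Step 2 — sample covariance S[i,j] = (1/(n-1)) · Σ_k (x_{k,i} - mean_i) · (x_{k,j} - mean_j), with n-1 = 5.
  S[U,U] = ((2.6667)·(2.6667) + (0.6667)·(0.6667) + (-1.3333)·(-1.3333) + (-1.3333)·(-1.3333) + (-1.3333)·(-1.3333) + (0.6667)·(0.6667)) / 5 = 13.3333/5 = 2.6667
  S[U,V] = ((2.6667)·(-0.6667) + (0.6667)·(1.3333) + (-1.3333)·(2.3333) + (-1.3333)·(-1.6667) + (-1.3333)·(-2.6667) + (0.6667)·(1.3333)) / 5 = 2.6667/5 = 0.5333
  S[V,V] = ((-0.6667)·(-0.6667) + (1.3333)·(1.3333) + (2.3333)·(2.3333) + (-1.6667)·(-1.6667) + (-2.6667)·(-2.6667) + (1.3333)·(1.3333)) / 5 = 19.3333/5 = 3.8667

S is symmetric (S[j,i] = S[i,j]). Assembling:

S = [[2.6667, 0.5333],
 [0.5333, 3.8667]]


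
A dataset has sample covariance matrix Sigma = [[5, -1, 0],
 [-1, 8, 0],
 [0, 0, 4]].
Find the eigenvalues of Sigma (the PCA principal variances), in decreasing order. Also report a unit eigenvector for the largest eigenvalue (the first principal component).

Step 1 — characteristic polynomial p(λ) = det(λI - Sigma) = λ³ - tr·λ² + c_1·λ - det, where tr = trace, c_1 = sum of the principal 2×2 minors, det = det(Sigma):
  tr = 5 + 8 + 4 = 17,
  c_1 = (5·8 - (-1)²) + (5·4 - (0)²) + (8·4 - (0)²) = 39 + 20 + 32 = 91,
  det = 5·(8·4 - (0)²) - (-1)·((-1)·4 - (0)·(0)) + (0)·((-1)·(0) - 8·(0)) = 5·(32) - (-1)·(-4) + (0)·(0) = 156.
  So p(λ) = λ³ - 17λ² + 91λ - 156.
Step 2 — look for an integer root (rational root theorem: any rational root is an integer divisor of 156). Testing λ = 4:
  p(4) = 64 - 272 + 364 - 156 = 0  ✓
  Dividing out (λ - 4): p(λ) = (λ - 4)(λ² - 13λ + 39).
Step 3 — remaining eigenvalues from the quadratic λ² - 13λ + 39 = 0:
  Δ = 13² - 4·39 = 169 - 156 = 13,  λ = (13 ± √13)/2 = (13 ± 3.6056)/2 ≈ 8.3028 or 4.6972.
  Sorted: λ_1 = 8.3028,  λ_2 = 4.6972,  λ_3 = 4  (check: sum = 17 = tr ✓).

Step 4 — unit eigenvector for λ_1 ≈ 8.3028: v spans the null space of (Sigma - λ_1 I), whose rows are
  r_1 = (-3.3028, -1, 0),  r_2 = (-1, -0.3028, 0),  r_3 = (0, 0, -4.3028).
  v is orthogonal to every row, so take v ∝ r_1 × r_3 = ((-1)·(-4.3028) - (0)·(0), (0)·(0) - (-3.3028)·(-4.3028), (-3.3028)·(0) - (-1)·(0)) ≈ (4.3028, -14.2111, 0).
  Let u = (4.3028, -14.2111, 0).
  ||u|| = √((4.3028)² + (-14.2111)² + (0)²) = √(220.4693) ≈ 14.8482,  v_1 = u/||u|| ≈ (0.2898, -0.9571, 0) (||v_1|| = 1).

λ_1 = 8.3028,  λ_2 = 4.6972,  λ_3 = 4;  v_1 ≈ (0.2898, -0.9571, 0)


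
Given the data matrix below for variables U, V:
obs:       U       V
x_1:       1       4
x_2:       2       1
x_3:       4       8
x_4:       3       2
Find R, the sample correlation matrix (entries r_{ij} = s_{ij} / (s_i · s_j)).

Step 1 — column means:
  mean(U) = (1 + 2 + 4 + 3) / 4 = 10/4 = 2.5
  mean(V) = (4 + 1 + 8 + 2) / 4 = 15/4 = 3.75

Step 2 — sample variances and covariances s[i,j] = (1/(n-1)) · Σ_k (x_{k,i} - mean_i) · (x_{k,j} - mean_j), with n-1 = 3:
  s[U,U] = ((-1.5)·(-1.5) + (-0.5)·(-0.5) + (1.5)·(1.5) + (0.5)·(0.5)) / 3 = 5/3 = 1.6667
  s[U,V] = ((-1.5)·(0.25) + (-0.5)·(-2.75) + (1.5)·(4.25) + (0.5)·(-1.75)) / 3 = 6.5/3 = 2.1667
  s[V,V] = ((0.25)·(0.25) + (-2.75)·(-2.75) + (4.25)·(4.25) + (-1.75)·(-1.75)) / 3 = 28.75/3 = 9.5833
  Sample standard deviations s_i = √(s[i,i]):
  s(U) = √(1.6667) = 1.291
  s(V) = √(9.5833) = 3.0957

Step 3 — r_{ij} = s_{ij} / (s_i · s_j):
  r[U,U] = 1 (diagonal).
  r[U,V] = 2.1667 / (1.291 · 3.0957) = 2.1667 / 3.9965 = 0.5421
  r[V,V] = 1 (diagonal).

R is symmetric with unit diagonal. Assembling:

R = [[1, 0.5421],
 [0.5421, 1]]


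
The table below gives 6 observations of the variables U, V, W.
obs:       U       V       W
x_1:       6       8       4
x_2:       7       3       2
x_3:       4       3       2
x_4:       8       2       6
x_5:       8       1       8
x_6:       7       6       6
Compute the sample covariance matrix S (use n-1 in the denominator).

Step 1 — column means:
  mean(U) = (6 + 7 + 4 + 8 + 8 + 7) / 6 = 40/6 = 6.6667
  mean(V) = (8 + 3 + 3 + 2 + 1 + 6) / 6 = 23/6 = 3.8333
  mean(W) = (4 + 2 + 2 + 6 + 8 + 6) / 6 = 28/6 = 4.6667

Step 2 — sample covariance S[i,j] = (1/(n-1)) · Σ_k (x_{k,i} - mean_i) · (x_{k,j} - mean_j), with n-1 = 5.
  S[U,U] = ((-0.6667)·(-0.6667) + (0.3333)·(0.3333) + (-2.6667)·(-2.6667) + (1.3333)·(1.3333) + (1.3333)·(1.3333) + (0.3333)·(0.3333)) / 5 = 11.3333/5 = 2.2667
  S[U,V] = ((-0.6667)·(4.1667) + (0.3333)·(-0.8333) + (-2.6667)·(-0.8333) + (1.3333)·(-1.8333) + (1.3333)·(-2.8333) + (0.3333)·(2.1667)) / 5 = -6.3333/5 = -1.2667
  S[U,W] = ((-0.6667)·(-0.6667) + (0.3333)·(-2.6667) + (-2.6667)·(-2.6667) + (1.3333)·(1.3333) + (1.3333)·(3.3333) + (0.3333)·(1.3333)) / 5 = 13.3333/5 = 2.6667
  S[V,V] = ((4.1667)·(4.1667) + (-0.8333)·(-0.8333) + (-0.8333)·(-0.8333) + (-1.8333)·(-1.8333) + (-2.8333)·(-2.8333) + (2.1667)·(2.1667)) / 5 = 34.8333/5 = 6.9667
  S[V,W] = ((4.1667)·(-0.6667) + (-0.8333)·(-2.6667) + (-0.8333)·(-2.6667) + (-1.8333)·(1.3333) + (-2.8333)·(3.3333) + (2.1667)·(1.3333)) / 5 = -7.3333/5 = -1.4667
  S[W,W] = ((-0.6667)·(-0.6667) + (-2.6667)·(-2.6667) + (-2.6667)·(-2.6667) + (1.3333)·(1.3333) + (3.3333)·(3.3333) + (1.3333)·(1.3333)) / 5 = 29.3333/5 = 5.8667

S is symmetric (S[j,i] = S[i,j]). Assembling:

S = [[2.2667, -1.2667, 2.6667],
 [-1.2667, 6.9667, -1.4667],
 [2.6667, -1.4667, 5.8667]]


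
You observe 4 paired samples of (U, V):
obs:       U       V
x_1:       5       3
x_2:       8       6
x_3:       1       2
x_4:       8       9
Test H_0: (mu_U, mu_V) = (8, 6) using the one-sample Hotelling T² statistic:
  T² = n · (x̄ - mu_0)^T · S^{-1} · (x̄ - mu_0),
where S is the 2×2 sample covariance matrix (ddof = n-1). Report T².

Step 1 — sample mean vector:
  mean(U) = (5 + 8 + 1 + 8) / 4 = 22/4 = 5.5
  mean(V) = (3 + 6 + 2 + 9) / 4 = 20/4 = 5
  x̄ = (5.5, 5),  deviation x̄ - mu_0 = (5.5, 5) - (8, 6) = (-2.5, -1).

Step 2 — sample covariance matrix, S[i,j] = (1/(n-1)) · Σ_k (x_{k,i} - mean_i) · (x_{k,j} - mean_j), divisor n-1 = 3:
  S[U,U] = ((-0.5)·(-0.5) + (2.5)·(2.5) + (-4.5)·(-4.5) + (2.5)·(2.5)) / 3 = 33/3 = 11
  S[U,V] = ((-0.5)·(-2) + (2.5)·(1) + (-4.5)·(-3) + (2.5)·(4)) / 3 = 27/3 = 9
  S[V,V] = ((-2)·(-2) + (1)·(1) + (-3)·(-3) + (4)·(4)) / 3 = 30/3 = 10
  S = [[11, 9],
 [9, 10]].

Step 3 — invert S. det(S) = 11·10 - (9)² = 29.
  S^{-1} = (1/det) · [[d, -b], [-b, a]] = [[0.3448, -0.3103],
 [-0.3103, 0.3793]].

Step 4 — quadratic form (x̄ - mu_0)^T · S^{-1} · (x̄ - mu_0):
  S^{-1} · (x̄ - mu_0) = (-0.5517, 0.3966),
  (x̄ - mu_0)^T · [...] = (-2.5)·(-0.5517) + (-1)·(0.3966) = 0.9828.

Step 5 — scale by n: T² = 4 · 0.9828 = 3.931.

T² ≈ 3.931


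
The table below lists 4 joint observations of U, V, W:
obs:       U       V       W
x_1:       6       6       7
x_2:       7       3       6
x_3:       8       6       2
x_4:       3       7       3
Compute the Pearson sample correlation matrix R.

Step 1 — column means:
  mean(U) = (6 + 7 + 8 + 3) / 4 = 24/4 = 6
  mean(V) = (6 + 3 + 6 + 7) / 4 = 22/4 = 5.5
  mean(W) = (7 + 6 + 2 + 3) / 4 = 18/4 = 4.5

Step 2 — sample variances and covariances s[i,j] = (1/(n-1)) · Σ_k (x_{k,i} - mean_i) · (x_{k,j} - mean_j), with n-1 = 3:
  s[U,U] = ((0)·(0) + (1)·(1) + (2)·(2) + (-3)·(-3)) / 3 = 14/3 = 4.6667
  s[U,V] = ((0)·(0.5) + (1)·(-2.5) + (2)·(0.5) + (-3)·(1.5)) / 3 = -6/3 = -2
  s[U,W] = ((0)·(2.5) + (1)·(1.5) + (2)·(-2.5) + (-3)·(-1.5)) / 3 = 1/3 = 0.3333
  s[V,V] = ((0.5)·(0.5) + (-2.5)·(-2.5) + (0.5)·(0.5) + (1.5)·(1.5)) / 3 = 9/3 = 3
  s[V,W] = ((0.5)·(2.5) + (-2.5)·(1.5) + (0.5)·(-2.5) + (1.5)·(-1.5)) / 3 = -6/3 = -2
  s[W,W] = ((2.5)·(2.5) + (1.5)·(1.5) + (-2.5)·(-2.5) + (-1.5)·(-1.5)) / 3 = 17/3 = 5.6667
  Sample standard deviations s_i = √(s[i,i]):
  s(U) = √(4.6667) = 2.1602
  s(V) = √(3) = 1.7321
  s(W) = √(5.6667) = 2.3805

Step 3 — r_{ij} = s_{ij} / (s_i · s_j):
  r[U,U] = 1 (diagonal).
  r[U,V] = -2 / (2.1602 · 1.7321) = -2 / 3.7417 = -0.5345
  r[U,W] = 0.3333 / (2.1602 · 2.3805) = 0.3333 / 5.1424 = 0.0648
  r[V,V] = 1 (diagonal).
  r[V,W] = -2 / (1.7321 · 2.3805) = -2 / 4.1231 = -0.4851
  r[W,W] = 1 (diagonal).

R is symmetric with unit diagonal. Assembling:

R = [[1, -0.5345, 0.0648],
 [-0.5345, 1, -0.4851],
 [0.0648, -0.4851, 1]]


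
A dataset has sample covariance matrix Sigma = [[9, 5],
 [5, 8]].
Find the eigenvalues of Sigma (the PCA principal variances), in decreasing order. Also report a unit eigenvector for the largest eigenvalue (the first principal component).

Step 1 — characteristic polynomial of 2×2 Sigma:
  det(Sigma - λI) = λ² - trace · λ + det = 0.
  trace = 9 + 8 = 17, det = 9·8 - (5)² = 47.
Step 2 — discriminant:
  Δ = trace² - 4·det = 289 - 188 = 101.
Step 3 — eigenvalues:
  λ = (trace ± √Δ)/2 = (17 ± 10.0499)/2,
  λ_1 = 13.5249,  λ_2 = 3.4751.

Step 4 — unit eigenvector for λ_1: solve (Sigma - λ_1 I)v = 0. First row:
  (9 - 13.5249)·v_x + (5)·v_y = 0, i.e. (-4.5249)·v_x + (5)·v_y = 0,
  so v ∝ (b, λ_1 - a) = (5, 4.5249) = u.
  ||u|| = √((5)² + (4.5249)²) = √(45.4751) ≈ 6.7435,
  v_1 = u/||u|| ≈ (0.7415, 0.671) (||v_1|| = 1).

λ_1 = 13.5249,  λ_2 = 3.4751;  v_1 ≈ (0.7415, 0.671)


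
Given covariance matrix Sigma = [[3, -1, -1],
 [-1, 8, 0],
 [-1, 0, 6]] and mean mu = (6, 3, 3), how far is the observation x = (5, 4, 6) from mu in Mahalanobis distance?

Step 1 — centre the observation: (x - mu) = (-1, 1, 3).

Step 2 — invert Sigma (cofactor / det for 3×3, or solve directly):
  Sigma^{-1} = [[0.3692, 0.0462, 0.0615],
 [0.0462, 0.1308, 0.0077],
 [0.0615, 0.0077, 0.1769]].

Step 3 — form the quadratic (x - mu)^T · Sigma^{-1} · (x - mu):
  Sigma^{-1} · (x - mu) = (-0.1385, 0.1077, 0.4769).
  (x - mu)^T · [Sigma^{-1} · (x - mu)] = (-1)·(-0.1385) + (1)·(0.1077) + (3)·(0.4769) = 1.6769.

Step 4 — take square root: d = √(1.6769) ≈ 1.295.

d(x, mu) = √(1.6769) ≈ 1.295


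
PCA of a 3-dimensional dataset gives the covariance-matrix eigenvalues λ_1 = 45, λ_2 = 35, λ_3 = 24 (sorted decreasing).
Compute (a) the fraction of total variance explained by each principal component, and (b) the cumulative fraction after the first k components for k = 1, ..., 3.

Step 1 — total variance = trace(Sigma) = Σ λ_i = 45 + 35 + 24 = 104.

Step 2 — fraction explained by component i = λ_i / Σ λ:
  PC1: 45/104 = 0.4327
  PC2: 35/104 = 0.3365
  PC3: 24/104 = 0.2308

Step 3 — cumulative fraction after k components = (λ_1 + ... + λ_k) / Σ λ:
  k = 1: 45/104 = 0.4327
  k = 2: (45 + 35)/104 = 80/104 = 0.7692
  k = 3: (45 + 35 + 24)/104 = 104/104 = 1

Summary (fraction, with percent):

explained: PC1 0.4327 (43.27%), PC2 0.3365 (33.65%), PC3 0.2308 (23.08%);  cumulative: 0.4327, 0.7692, 1


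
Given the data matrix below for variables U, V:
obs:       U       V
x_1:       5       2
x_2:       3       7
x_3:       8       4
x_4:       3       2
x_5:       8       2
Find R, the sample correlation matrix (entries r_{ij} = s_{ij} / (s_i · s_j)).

Step 1 — column means:
  mean(U) = (5 + 3 + 8 + 3 + 8) / 5 = 27/5 = 5.4
  mean(V) = (2 + 7 + 4 + 2 + 2) / 5 = 17/5 = 3.4

Step 2 — sample variances and covariances s[i,j] = (1/(n-1)) · Σ_k (x_{k,i} - mean_i) · (x_{k,j} - mean_j), with n-1 = 4:
  s[U,U] = ((-0.4)·(-0.4) + (-2.4)·(-2.4) + (2.6)·(2.6) + (-2.4)·(-2.4) + (2.6)·(2.6)) / 4 = 25.2/4 = 6.3
  s[U,V] = ((-0.4)·(-1.4) + (-2.4)·(3.6) + (2.6)·(0.6) + (-2.4)·(-1.4) + (2.6)·(-1.4)) / 4 = -6.8/4 = -1.7
  s[V,V] = ((-1.4)·(-1.4) + (3.6)·(3.6) + (0.6)·(0.6) + (-1.4)·(-1.4) + (-1.4)·(-1.4)) / 4 = 19.2/4 = 4.8
  Sample standard deviations s_i = √(s[i,i]):
  s(U) = √(6.3) = 2.51
  s(V) = √(4.8) = 2.1909

Step 3 — r_{ij} = s_{ij} / (s_i · s_j):
  r[U,U] = 1 (diagonal).
  r[U,V] = -1.7 / (2.51 · 2.1909) = -1.7 / 5.4991 = -0.3091
  r[V,V] = 1 (diagonal).

R is symmetric with unit diagonal. Assembling:

R = [[1, -0.3091],
 [-0.3091, 1]]


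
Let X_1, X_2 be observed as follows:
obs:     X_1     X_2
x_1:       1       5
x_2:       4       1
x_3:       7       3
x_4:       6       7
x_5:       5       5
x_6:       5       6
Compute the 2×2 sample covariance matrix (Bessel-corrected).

Step 1 — column means:
  mean(X_1) = (1 + 4 + 7 + 6 + 5 + 5) / 6 = 28/6 = 4.6667
  mean(X_2) = (5 + 1 + 3 + 7 + 5 + 6) / 6 = 27/6 = 4.5

Step 2 — sample covariance S[i,j] = (1/(n-1)) · Σ_k (x_{k,i} - mean_i) · (x_{k,j} - mean_j), with n-1 = 5.
  S[X_1,X_1] = ((-3.6667)·(-3.6667) + (-0.6667)·(-0.6667) + (2.3333)·(2.3333) + (1.3333)·(1.3333) + (0.3333)·(0.3333) + (0.3333)·(0.3333)) / 5 = 21.3333/5 = 4.2667
  S[X_1,X_2] = ((-3.6667)·(0.5) + (-0.6667)·(-3.5) + (2.3333)·(-1.5) + (1.3333)·(2.5) + (0.3333)·(0.5) + (0.3333)·(1.5)) / 5 = 1/5 = 0.2
  S[X_2,X_2] = ((0.5)·(0.5) + (-3.5)·(-3.5) + (-1.5)·(-1.5) + (2.5)·(2.5) + (0.5)·(0.5) + (1.5)·(1.5)) / 5 = 23.5/5 = 4.7

S is symmetric (S[j,i] = S[i,j]). Assembling:

S = [[4.2667, 0.2],
 [0.2, 4.7]]


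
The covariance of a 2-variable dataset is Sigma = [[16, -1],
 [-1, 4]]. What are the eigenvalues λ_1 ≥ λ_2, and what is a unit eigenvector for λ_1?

Step 1 — characteristic polynomial of 2×2 Sigma:
  det(Sigma - λI) = λ² - trace · λ + det = 0.
  trace = 16 + 4 = 20, det = 16·4 - (-1)² = 63.
Step 2 — discriminant:
  Δ = trace² - 4·det = 400 - 252 = 148.
Step 3 — eigenvalues:
  λ = (trace ± √Δ)/2 = (20 ± 12.1655)/2,
  λ_1 = 16.0828,  λ_2 = 3.9172.

Step 4 — unit eigenvector for λ_1: solve (Sigma - λ_1 I)v = 0. First row:
  (16 - 16.0828)·v_x + (-1)·v_y = 0, i.e. (-0.0828)·v_x + (-1)·v_y = 0,
  so v ∝ (b, λ_1 - a) = (-1, 0.0828); multiply by -1 so the first entry is positive: u = (1, -0.0828).
  ||u|| = √((1)² + (-0.0828)²) = √(1.0068) ≈ 1.0034,
  v_1 = u/||u|| ≈ (0.9966, -0.0825) (||v_1|| = 1).

λ_1 = 16.0828,  λ_2 = 3.9172;  v_1 ≈ (0.9966, -0.0825)


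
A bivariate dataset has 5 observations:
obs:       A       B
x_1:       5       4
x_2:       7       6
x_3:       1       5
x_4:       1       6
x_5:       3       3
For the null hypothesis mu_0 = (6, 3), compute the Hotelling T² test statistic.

Step 1 — sample mean vector:
  mean(A) = (5 + 7 + 1 + 1 + 3) / 5 = 17/5 = 3.4
  mean(B) = (4 + 6 + 5 + 6 + 3) / 5 = 24/5 = 4.8
  x̄ = (3.4, 4.8),  deviation x̄ - mu_0 = (3.4, 4.8) - (6, 3) = (-2.6, 1.8).

Step 2 — sample covariance matrix, S[i,j] = (1/(n-1)) · Σ_k (x_{k,i} - mean_i) · (x_{k,j} - mean_j), divisor n-1 = 4:
  S[A,A] = ((1.6)·(1.6) + (3.6)·(3.6) + (-2.4)·(-2.4) + (-2.4)·(-2.4) + (-0.4)·(-0.4)) / 4 = 27.2/4 = 6.8
  S[A,B] = ((1.6)·(-0.8) + (3.6)·(1.2) + (-2.4)·(0.2) + (-2.4)·(1.2) + (-0.4)·(-1.8)) / 4 = 0.4/4 = 0.1
  S[B,B] = ((-0.8)·(-0.8) + (1.2)·(1.2) + (0.2)·(0.2) + (1.2)·(1.2) + (-1.8)·(-1.8)) / 4 = 6.8/4 = 1.7
  S = [[6.8, 0.1],
 [0.1, 1.7]].

Step 3 — invert S. det(S) = 6.8·1.7 - (0.1)² = 11.55.
  S^{-1} = (1/det) · [[d, -b], [-b, a]] = [[0.1472, -0.0087],
 [-0.0087, 0.5887]].

Step 4 — quadratic form (x̄ - mu_0)^T · S^{-1} · (x̄ - mu_0):
  S^{-1} · (x̄ - mu_0) = (-0.3983, 1.0823),
  (x̄ - mu_0)^T · [...] = (-2.6)·(-0.3983) + (1.8)·(1.0823) = 2.9835.

Step 5 — scale by n: T² = 5 · 2.9835 = 14.9177.

T² ≈ 14.9177


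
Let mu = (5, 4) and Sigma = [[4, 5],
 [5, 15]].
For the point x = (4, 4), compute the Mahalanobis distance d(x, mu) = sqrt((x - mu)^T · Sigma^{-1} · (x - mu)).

Step 1 — centre the observation: (x - mu) = (-1, 0).

Step 2 — invert Sigma. det(Sigma) = 4·15 - (5)² = 35.
  Sigma^{-1} = (1/det) · [[d, -b], [-b, a]] = [[0.4286, -0.1429],
 [-0.1429, 0.1143]].

Step 3 — form the quadratic (x - mu)^T · Sigma^{-1} · (x - mu):
  Sigma^{-1} · (x - mu) = (-0.4286, 0.1429).
  (x - mu)^T · [Sigma^{-1} · (x - mu)] = (-1)·(-0.4286) + (0)·(0.1429) = 0.4286.

Step 4 — take square root: d = √(0.4286) ≈ 0.6547.

d(x, mu) = √(0.4286) ≈ 0.6547


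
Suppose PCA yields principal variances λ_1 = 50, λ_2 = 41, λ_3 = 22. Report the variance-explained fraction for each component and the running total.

Step 1 — total variance = trace(Sigma) = Σ λ_i = 50 + 41 + 22 = 113.

Step 2 — fraction explained by component i = λ_i / Σ λ:
  PC1: 50/113 = 0.4425
  PC2: 41/113 = 0.3628
  PC3: 22/113 = 0.1947

Step 3 — cumulative fraction after k components = (λ_1 + ... + λ_k) / Σ λ:
  k = 1: 50/113 = 0.4425
  k = 2: (50 + 41)/113 = 91/113 = 0.8053
  k = 3: (50 + 41 + 22)/113 = 113/113 = 1

Summary (fraction, with percent):

explained: PC1 0.4425 (44.25%), PC2 0.3628 (36.28%), PC3 0.1947 (19.47%);  cumulative: 0.4425, 0.8053, 1


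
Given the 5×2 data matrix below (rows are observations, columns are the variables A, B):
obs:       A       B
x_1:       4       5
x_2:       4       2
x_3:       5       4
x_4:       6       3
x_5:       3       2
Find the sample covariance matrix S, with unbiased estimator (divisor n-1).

Step 1 — column means:
  mean(A) = (4 + 4 + 5 + 6 + 3) / 5 = 22/5 = 4.4
  mean(B) = (5 + 2 + 4 + 3 + 2) / 5 = 16/5 = 3.2

Step 2 — sample covariance S[i,j] = (1/(n-1)) · Σ_k (x_{k,i} - mean_i) · (x_{k,j} - mean_j), with n-1 = 4.
  S[A,A] = ((-0.4)·(-0.4) + (-0.4)·(-0.4) + (0.6)·(0.6) + (1.6)·(1.6) + (-1.4)·(-1.4)) / 4 = 5.2/4 = 1.3
  S[A,B] = ((-0.4)·(1.8) + (-0.4)·(-1.2) + (0.6)·(0.8) + (1.6)·(-0.2) + (-1.4)·(-1.2)) / 4 = 1.6/4 = 0.4
  S[B,B] = ((1.8)·(1.8) + (-1.2)·(-1.2) + (0.8)·(0.8) + (-0.2)·(-0.2) + (-1.2)·(-1.2)) / 4 = 6.8/4 = 1.7

S is symmetric (S[j,i] = S[i,j]). Assembling:

S = [[1.3, 0.4],
 [0.4, 1.7]]


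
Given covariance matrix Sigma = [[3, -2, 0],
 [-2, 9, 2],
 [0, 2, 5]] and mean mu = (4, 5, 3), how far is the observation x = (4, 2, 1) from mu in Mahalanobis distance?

Step 1 — centre the observation: (x - mu) = (0, -3, -2).

Step 2 — invert Sigma (cofactor / det for 3×3, or solve directly):
  Sigma^{-1} = [[0.3981, 0.0971, -0.0388],
 [0.0971, 0.1456, -0.0583],
 [-0.0388, -0.0583, 0.2233]].

Step 3 — form the quadratic (x - mu)^T · Sigma^{-1} · (x - mu):
  Sigma^{-1} · (x - mu) = (-0.2136, -0.3204, -0.2718).
  (x - mu)^T · [Sigma^{-1} · (x - mu)] = (0)·(-0.2136) + (-3)·(-0.3204) + (-2)·(-0.2718) = 1.5049.

Step 4 — take square root: d = √(1.5049) ≈ 1.2267.

d(x, mu) = √(1.5049) ≈ 1.2267


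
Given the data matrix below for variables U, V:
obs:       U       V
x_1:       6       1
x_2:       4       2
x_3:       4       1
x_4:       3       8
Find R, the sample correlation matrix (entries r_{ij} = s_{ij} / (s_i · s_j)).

Step 1 — column means:
  mean(U) = (6 + 4 + 4 + 3) / 4 = 17/4 = 4.25
  mean(V) = (1 + 2 + 1 + 8) / 4 = 12/4 = 3

Step 2 — sample variances and covariances s[i,j] = (1/(n-1)) · Σ_k (x_{k,i} - mean_i) · (x_{k,j} - mean_j), with n-1 = 3:
  s[U,U] = ((1.75)·(1.75) + (-0.25)·(-0.25) + (-0.25)·(-0.25) + (-1.25)·(-1.25)) / 3 = 4.75/3 = 1.5833
  s[U,V] = ((1.75)·(-2) + (-0.25)·(-1) + (-0.25)·(-2) + (-1.25)·(5)) / 3 = -9/3 = -3
  s[V,V] = ((-2)·(-2) + (-1)·(-1) + (-2)·(-2) + (5)·(5)) / 3 = 34/3 = 11.3333
  Sample standard deviations s_i = √(s[i,i]):
  s(U) = √(1.5833) = 1.2583
  s(V) = √(11.3333) = 3.3665

Step 3 — r_{ij} = s_{ij} / (s_i · s_j):
  r[U,U] = 1 (diagonal).
  r[U,V] = -3 / (1.2583 · 3.3665) = -3 / 4.2361 = -0.7082
  r[V,V] = 1 (diagonal).

R is symmetric with unit diagonal. Assembling:

R = [[1, -0.7082],
 [-0.7082, 1]]


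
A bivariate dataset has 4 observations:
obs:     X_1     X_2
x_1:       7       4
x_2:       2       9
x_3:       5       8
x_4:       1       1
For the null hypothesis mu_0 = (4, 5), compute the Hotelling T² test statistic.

Step 1 — sample mean vector:
  mean(X_1) = (7 + 2 + 5 + 1) / 4 = 15/4 = 3.75
  mean(X_2) = (4 + 9 + 8 + 1) / 4 = 22/4 = 5.5
  x̄ = (3.75, 5.5),  deviation x̄ - mu_0 = (3.75, 5.5) - (4, 5) = (-0.25, 0.5).

Step 2 — sample covariance matrix, S[i,j] = (1/(n-1)) · Σ_k (x_{k,i} - mean_i) · (x_{k,j} - mean_j), divisor n-1 = 3:
  S[X_1,X_1] = ((3.25)·(3.25) + (-1.75)·(-1.75) + (1.25)·(1.25) + (-2.75)·(-2.75)) / 3 = 22.75/3 = 7.5833
  S[X_1,X_2] = ((3.25)·(-1.5) + (-1.75)·(3.5) + (1.25)·(2.5) + (-2.75)·(-4.5)) / 3 = 4.5/3 = 1.5
  S[X_2,X_2] = ((-1.5)·(-1.5) + (3.5)·(3.5) + (2.5)·(2.5) + (-4.5)·(-4.5)) / 3 = 41/3 = 13.6667
  S = [[7.5833, 1.5],
 [1.5, 13.6667]].

Step 3 — invert S. det(S) = 7.5833·13.6667 - (1.5)² = 101.3889.
  S^{-1} = (1/det) · [[d, -b], [-b, a]] = [[0.1348, -0.0148],
 [-0.0148, 0.0748]].

Step 4 — quadratic form (x̄ - mu_0)^T · S^{-1} · (x̄ - mu_0):
  S^{-1} · (x̄ - mu_0) = (-0.0411, 0.0411),
  (x̄ - mu_0)^T · [...] = (-0.25)·(-0.0411) + (0.5)·(0.0411) = 0.0308.

Step 5 — scale by n: T² = 4 · 0.0308 = 0.1233.

T² ≈ 0.1233


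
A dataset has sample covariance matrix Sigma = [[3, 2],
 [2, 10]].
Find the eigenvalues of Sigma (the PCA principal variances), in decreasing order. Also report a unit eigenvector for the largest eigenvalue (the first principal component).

Step 1 — characteristic polynomial of 2×2 Sigma:
  det(Sigma - λI) = λ² - trace · λ + det = 0.
  trace = 3 + 10 = 13, det = 3·10 - (2)² = 26.
Step 2 — discriminant:
  Δ = trace² - 4·det = 169 - 104 = 65.
Step 3 — eigenvalues:
  λ = (trace ± √Δ)/2 = (13 ± 8.0623)/2,
  λ_1 = 10.5311,  λ_2 = 2.4689.

Step 4 — unit eigenvector for λ_1: solve (Sigma - λ_1 I)v = 0. First row:
  (3 - 10.5311)·v_x + (2)·v_y = 0, i.e. (-7.5311)·v_x + (2)·v_y = 0,
  so v ∝ (b, λ_1 - a) = (2, 7.5311) = u.
  ||u|| = √((2)² + (7.5311)²) = √(60.7179) ≈ 7.7922,
  v_1 = u/||u|| ≈ (0.2567, 0.9665) (||v_1|| = 1).

λ_1 = 10.5311,  λ_2 = 2.4689;  v_1 ≈ (0.2567, 0.9665)


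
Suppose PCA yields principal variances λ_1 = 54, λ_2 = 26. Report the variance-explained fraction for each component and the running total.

Step 1 — total variance = trace(Sigma) = Σ λ_i = 54 + 26 = 80.

Step 2 — fraction explained by component i = λ_i / Σ λ:
  PC1: 54/80 = 0.675
  PC2: 26/80 = 0.325

Step 3 — cumulative fraction after k components = (λ_1 + ... + λ_k) / Σ λ:
  k = 1: 54/80 = 0.675
  k = 2: (54 + 26)/80 = 80/80 = 1

Summary (fraction, with percent):

explained: PC1 0.675 (67.5%), PC2 0.325 (32.5%);  cumulative: 0.675, 1
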